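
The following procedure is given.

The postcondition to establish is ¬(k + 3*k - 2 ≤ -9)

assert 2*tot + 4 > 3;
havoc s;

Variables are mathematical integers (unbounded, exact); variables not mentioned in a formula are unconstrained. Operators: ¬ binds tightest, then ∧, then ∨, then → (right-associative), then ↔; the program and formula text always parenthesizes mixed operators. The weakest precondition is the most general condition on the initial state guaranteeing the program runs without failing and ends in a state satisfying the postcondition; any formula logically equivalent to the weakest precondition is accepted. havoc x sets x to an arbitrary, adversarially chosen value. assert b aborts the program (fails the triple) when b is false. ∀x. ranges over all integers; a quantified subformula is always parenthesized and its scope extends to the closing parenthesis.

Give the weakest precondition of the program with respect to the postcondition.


Working backward. After the program, the postcondition ¬(k + 3*k - 2 ≤ -9) must hold; in canonical form it is ¬(4*k ≤ -7).
Before havoc s: ¬(4*k ≤ -7)
Before assert 2*tot + 4 > 3: 2*tot > -1 ∧ (¬(4*k ≤ -7))
Answer: WP = 2*tot > -1 ∧ (¬(4*k ≤ -7))


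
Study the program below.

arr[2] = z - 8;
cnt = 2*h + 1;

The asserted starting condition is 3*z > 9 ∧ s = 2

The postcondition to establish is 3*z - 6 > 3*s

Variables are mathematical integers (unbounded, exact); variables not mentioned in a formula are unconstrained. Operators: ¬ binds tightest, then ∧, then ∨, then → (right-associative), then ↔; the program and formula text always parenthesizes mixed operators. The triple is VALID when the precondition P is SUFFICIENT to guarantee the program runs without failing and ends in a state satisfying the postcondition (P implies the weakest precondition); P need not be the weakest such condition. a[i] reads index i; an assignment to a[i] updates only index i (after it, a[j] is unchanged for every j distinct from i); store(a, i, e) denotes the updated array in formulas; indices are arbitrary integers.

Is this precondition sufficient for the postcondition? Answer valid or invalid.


Working backward. After the program, the postcondition 3*z - 6 > 3*s must hold; in canonical form it is 3*z > 3*s + 6.
Before cnt := 2*h + 1: 3*z > 3*s + 6
Before arr[2] := z - 8: 3*z > 3*s + 6
The weakest precondition is 3*z > 3*s + 6.
Check whether 3*z > 9 ∧ s = 2 implies it.
Countermodel: at the initial state s = 2, z = 4, the precondition holds but the weakest precondition fails.
Answer: invalid


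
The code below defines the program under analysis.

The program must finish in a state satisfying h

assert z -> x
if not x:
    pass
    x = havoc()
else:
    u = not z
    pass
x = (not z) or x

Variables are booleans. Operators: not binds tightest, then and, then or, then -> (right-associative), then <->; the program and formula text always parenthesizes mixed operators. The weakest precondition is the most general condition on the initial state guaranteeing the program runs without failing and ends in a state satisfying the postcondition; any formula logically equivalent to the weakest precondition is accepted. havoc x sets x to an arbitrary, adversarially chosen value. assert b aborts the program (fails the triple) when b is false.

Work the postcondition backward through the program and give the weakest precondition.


Working backward. After the program, h must hold.
Before x := (not z) or x: h
Then branch requires h; else branch requires h.
Before the if: ((not x) -> h) and (x -> h)
Before assert z -> x: (z -> x) and ((not x) -> h) and (x -> h)
Answer: WP = (z -> x) and ((not x) -> h) and (x -> h)


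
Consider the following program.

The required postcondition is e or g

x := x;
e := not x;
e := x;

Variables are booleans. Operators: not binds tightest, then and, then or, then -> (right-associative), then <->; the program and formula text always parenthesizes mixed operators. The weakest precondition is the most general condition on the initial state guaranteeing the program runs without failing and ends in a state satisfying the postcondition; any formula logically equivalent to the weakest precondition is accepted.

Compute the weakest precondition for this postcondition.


Working backward. After the program, e or g must hold.
Before e := x: x or g
Before e := not x: x or g
Before x := x: x or g
Answer: WP = x or g


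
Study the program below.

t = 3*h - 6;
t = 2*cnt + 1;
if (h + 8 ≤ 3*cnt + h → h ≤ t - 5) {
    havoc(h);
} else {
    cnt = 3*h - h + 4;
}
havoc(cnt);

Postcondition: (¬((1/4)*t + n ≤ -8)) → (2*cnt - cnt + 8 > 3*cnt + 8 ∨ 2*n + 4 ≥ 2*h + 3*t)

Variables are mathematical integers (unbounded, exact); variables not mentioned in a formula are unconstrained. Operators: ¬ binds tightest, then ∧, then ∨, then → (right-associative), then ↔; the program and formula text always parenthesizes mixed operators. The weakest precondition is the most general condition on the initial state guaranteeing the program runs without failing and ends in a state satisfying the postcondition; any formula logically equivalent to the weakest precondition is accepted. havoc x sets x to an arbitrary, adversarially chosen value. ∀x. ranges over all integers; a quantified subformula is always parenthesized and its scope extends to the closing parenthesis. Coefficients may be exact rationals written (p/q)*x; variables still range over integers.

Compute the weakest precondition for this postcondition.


Working backward. After the program, the postcondition (¬((1/4)*t + n ≤ -8)) → (2*cnt - cnt + 8 > 3*cnt + 8 ∨ 2*n + 4 ≥ 2*h + 3*t) must hold; in canonical form it is (¬(n + (1/4)*t ≤ -8)) → (2*cnt < 0 ∨ 2*n ≥ 2*h + 3*t - 4).
Before havoc cnt: ∀cnt_1. ((¬(n + (1/4)*t ≤ -8)) → (2*cnt_1 < 0 ∨ 2*n ≥ 2*h + 3*t - 4))
Then branch requires ∀h_1. (∀cnt_1. ((¬(n + (1/4)*t ≤ -8)) → (2*cnt_1 < 0 ∨ 2*n ≥ 2*h_1 + 3*t - 4))); else branch requires ∀cnt_1. ((¬(n + (1/4)*t ≤ -8)) → (2*cnt_1 < 0 ∨ 2*n ≥ 2*h + 3*t - 4)).
Before the if: ((3*cnt ≥ 8 → h ≤ t - 5) → (∀h_1. (∀cnt_1. ((¬(n + (1/4)*t ≤ -8)) → (2*cnt_1 < 0 ∨ 2*n ≥ 2*h_1 + 3*t - 4))))) ∧ ((¬(3*cnt ≥ 8 → h ≤ t - 5)) → (∀cnt_1. ((¬(n + (1/4)*t ≤ -8)) → (2*cnt_1 < 0 ∨ 2*n ≥ 2*h + 3*t - 4))))
Before t := 2*cnt + 1: ((3*cnt ≥ 8 → h ≤ 2*cnt - 4) → (∀h_1. (∀cnt_1. ((¬((1/2)*cnt + n ≤ -33/4)) → (2*cnt_1 < 0 ∨ 2*n ≥ 6*cnt + 2*h_1 - 1))))) ∧ ((¬(3*cnt ≥ 8 → h ≤ 2*cnt - 4)) → (∀cnt_1. ((¬((1/2)*cnt + n ≤ -33/4)) → (2*cnt_1 < 0 ∨ 2*n ≥ 6*cnt + 2*h - 1))))
Before t := 3*h - 6: ((3*cnt ≥ 8 → h ≤ 2*cnt - 4) → (∀h_1. (∀cnt_1. ((¬((1/2)*cnt + n ≤ -33/4)) → (2*cnt_1 < 0 ∨ 2*n ≥ 6*cnt + 2*h_1 - 1))))) ∧ ((¬(3*cnt ≥ 8 → h ≤ 2*cnt - 4)) → (∀cnt_1. ((¬((1/2)*cnt + n ≤ -33/4)) → (2*cnt_1 < 0 ∨ 2*n ≥ 6*cnt + 2*h - 1))))
Answer: WP = ((3*cnt ≥ 8 → h ≤ 2*cnt - 4) → (∀h_1. (∀cnt_1. ((¬((1/2)*cnt + n ≤ -33/4)) → (2*cnt_1 < 0 ∨ 2*n ≥ 6*cnt + 2*h_1 - 1))))) ∧ ((¬(3*cnt ≥ 8 → h ≤ 2*cnt - 4)) → (∀cnt_1. ((¬((1/2)*cnt + n ≤ -33/4)) → (2*cnt_1 < 0 ∨ 2*n ≥ 6*cnt + 2*h - 1))))


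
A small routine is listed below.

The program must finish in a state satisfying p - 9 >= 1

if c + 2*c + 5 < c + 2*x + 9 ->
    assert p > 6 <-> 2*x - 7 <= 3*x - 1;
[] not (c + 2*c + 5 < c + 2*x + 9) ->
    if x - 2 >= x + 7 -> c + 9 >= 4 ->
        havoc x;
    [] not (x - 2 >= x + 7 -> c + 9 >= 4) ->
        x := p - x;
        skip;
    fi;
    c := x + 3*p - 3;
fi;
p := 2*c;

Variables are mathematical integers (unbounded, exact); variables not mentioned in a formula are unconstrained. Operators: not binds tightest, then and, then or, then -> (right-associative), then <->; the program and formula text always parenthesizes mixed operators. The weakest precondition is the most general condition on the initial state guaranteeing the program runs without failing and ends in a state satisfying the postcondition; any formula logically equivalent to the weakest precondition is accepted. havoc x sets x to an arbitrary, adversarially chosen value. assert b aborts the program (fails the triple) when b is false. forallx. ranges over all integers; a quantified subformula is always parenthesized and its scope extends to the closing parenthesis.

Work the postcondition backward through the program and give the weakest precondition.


Working backward. After the program, the postcondition p - 9 >= 1 must hold; in canonical form it is p >= 10.
Before p := 2*c: 2*c >= 10
Then branch requires (p > 6 <-> x >= -6) and 2*c >= 10; else branch requires forall x_1. 6*p + 2*x_1 >= 16.
Before the if: (2*c < 2*x + 4 -> ((p > 6 <-> x >= -6) and 2*c >= 10)) and ((not (2*c < 2*x + 4)) -> (forall x_1. 6*p + 2*x_1 >= 16))
Answer: WP = (2*c < 2*x + 4 -> ((p > 6 <-> x >= -6) and 2*c >= 10)) and ((not (2*c < 2*x + 4)) -> (forall x_1. 6*p + 2*x_1 >= 16))


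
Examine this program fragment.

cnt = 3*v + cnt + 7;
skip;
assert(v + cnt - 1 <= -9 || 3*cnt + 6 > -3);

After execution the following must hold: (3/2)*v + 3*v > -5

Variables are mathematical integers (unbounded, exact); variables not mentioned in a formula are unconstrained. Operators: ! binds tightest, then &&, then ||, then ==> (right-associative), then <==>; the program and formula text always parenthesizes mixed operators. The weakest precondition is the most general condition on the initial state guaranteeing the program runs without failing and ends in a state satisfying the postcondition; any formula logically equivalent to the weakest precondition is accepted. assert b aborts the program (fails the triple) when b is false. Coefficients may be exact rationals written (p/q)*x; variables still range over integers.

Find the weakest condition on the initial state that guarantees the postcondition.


Working backward. After the program, the postcondition (3/2)*v + 3*v > -5 must hold; in canonical form it is (9/2)*v > -5.
Before assert v + cnt - 1 <= -9 || 3*cnt + 6 > -3: (cnt + v <= -8 || 3*cnt > -9) && (9/2)*v > -5
Before skip: (cnt + v <= -8 || 3*cnt > -9) && (9/2)*v > -5
Before cnt := 3*v + cnt + 7: (cnt + 4*v <= -15 || 3*cnt + 9*v > -30) && (9/2)*v > -5
Answer: WP = (cnt + 4*v <= -15 || 3*cnt + 9*v > -30) && (9/2)*v > -5


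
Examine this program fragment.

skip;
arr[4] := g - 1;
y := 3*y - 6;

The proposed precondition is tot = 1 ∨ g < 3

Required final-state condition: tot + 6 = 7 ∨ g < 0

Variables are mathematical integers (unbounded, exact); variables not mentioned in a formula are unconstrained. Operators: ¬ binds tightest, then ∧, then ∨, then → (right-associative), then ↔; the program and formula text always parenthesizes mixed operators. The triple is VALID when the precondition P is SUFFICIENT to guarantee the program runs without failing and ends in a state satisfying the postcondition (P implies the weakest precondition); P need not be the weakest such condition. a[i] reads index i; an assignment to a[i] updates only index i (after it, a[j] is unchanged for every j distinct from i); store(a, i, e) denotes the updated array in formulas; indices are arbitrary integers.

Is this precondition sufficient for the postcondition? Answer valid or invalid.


Working backward. After the program, the postcondition tot + 6 = 7 ∨ g < 0 must hold; in canonical form it is tot = 1 ∨ g < 0.
Before y := 3*y - 6: tot = 1 ∨ g < 0
Before arr[4] := g - 1: tot = 1 ∨ g < 0
Before skip: tot = 1 ∨ g < 0
The weakest precondition is tot = 1 ∨ g < 0.
Check whether tot = 1 ∨ g < 3 implies it.
Countermodel: at the initial state g = 0, tot = 2, the precondition holds but the weakest precondition fails.
Answer: invalid


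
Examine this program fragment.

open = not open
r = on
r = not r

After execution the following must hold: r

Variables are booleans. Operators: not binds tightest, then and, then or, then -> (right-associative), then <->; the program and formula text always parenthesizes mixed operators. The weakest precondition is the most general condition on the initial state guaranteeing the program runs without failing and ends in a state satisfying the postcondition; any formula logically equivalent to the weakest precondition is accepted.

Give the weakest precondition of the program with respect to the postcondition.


Working backward. After the program, r must hold.
Before r := not r: not r
Before r := on: not on
Before open := not open: not on
Answer: WP = not on


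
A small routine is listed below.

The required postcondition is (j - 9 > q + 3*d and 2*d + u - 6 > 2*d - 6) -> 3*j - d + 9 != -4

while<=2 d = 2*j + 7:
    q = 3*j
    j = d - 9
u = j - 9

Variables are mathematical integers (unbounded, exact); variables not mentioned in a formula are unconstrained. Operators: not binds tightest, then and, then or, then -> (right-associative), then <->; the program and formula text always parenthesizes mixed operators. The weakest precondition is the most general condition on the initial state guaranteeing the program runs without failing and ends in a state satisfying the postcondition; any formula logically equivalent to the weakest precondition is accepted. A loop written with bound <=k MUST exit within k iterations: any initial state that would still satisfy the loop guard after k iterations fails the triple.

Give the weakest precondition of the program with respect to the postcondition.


Working backward. After the program, the postcondition (j - 9 > q + 3*d and 2*d + u - 6 > 2*d - 6) -> 3*j - d + 9 != -4 must hold; in canonical form it is (j > 3*d + q + 9 and u > 0) -> 3*j != d - 13.
Before u := j - 9: (j > 3*d + q + 9 and j > 9) -> 3*j != d - 13
Before the loop (bound <=2), unroll the exhaustion recursion (WP_0 = exit-now case; WP_j = one more guarded iteration, up to j = 2):
  WP_0: (not (d = 2*j + 7)) and ((j > 3*d + q + 9 and j > 9) -> 3*j != d - 13)
  WP_1: (d = 2*j + 7 -> ((not (d = 11)) and ((2*d + 3*j < -18 and d > 18) -> 2*d != 14))) and ((not (d = 2*j + 7)) -> ((j > 3*d + q + 9 and j > 9) -> 3*j != d - 13))
  WP_2: (d = 2*j + 7 -> ((d = 11 -> ((not (d = 11)) and ((5*d < 9 and d > 18) -> 2*d != 14))) and ((not (d = 11)) -> ((2*d + 3*j < -18 and d > 18) -> 2*d != 14)))) and ((not (d = 2*j + 7)) -> ((j > 3*d + q + 9 and j > 9) -> 3*j != d - 13))
So before the loop: (d = 2*j + 7 -> ((d = 11 -> ((not (d = 11)) and ((5*d < 9 and d > 18) -> 2*d != 14))) and ((not (d = 11)) -> ((2*d + 3*j < -18 and d > 18) -> 2*d != 14)))) and ((not (d = 2*j + 7)) -> ((j > 3*d + q + 9 and j > 9) -> 3*j != d - 13))
Answer: WP = (d = 2*j + 7 -> ((d = 11 -> ((not (d = 11)) and ((5*d < 9 and d > 18) -> 2*d != 14))) and ((not (d = 11)) -> ((2*d + 3*j < -18 and d > 18) -> 2*d != 14)))) and ((not (d = 2*j + 7)) -> ((j > 3*d + q + 9 and j > 9) -> 3*j != d - 13))


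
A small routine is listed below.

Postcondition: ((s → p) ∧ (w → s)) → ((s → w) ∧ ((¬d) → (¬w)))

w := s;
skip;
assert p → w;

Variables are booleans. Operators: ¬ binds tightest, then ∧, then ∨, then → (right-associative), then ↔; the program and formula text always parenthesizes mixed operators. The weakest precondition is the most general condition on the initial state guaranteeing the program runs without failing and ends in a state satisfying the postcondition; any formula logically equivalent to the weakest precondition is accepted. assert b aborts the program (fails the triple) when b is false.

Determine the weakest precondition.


Working backward. After the program, ((s → p) ∧ (w → s)) → ((s → w) ∧ ((¬d) → (¬w))) must hold.
Before assert p → w: (p → w) ∧ (((s → p) ∧ (w → s)) → ((s → w) ∧ ((¬d) → (¬w))))
Before skip: (p → w) ∧ (((s → p) ∧ (w → s)) → ((s → w) ∧ ((¬d) → (¬w))))
Before w := s: (p → s) ∧ ((s → p) → ((¬d) → (¬s)))
Answer: WP = (p → s) ∧ ((s → p) → ((¬d) → (¬s)))


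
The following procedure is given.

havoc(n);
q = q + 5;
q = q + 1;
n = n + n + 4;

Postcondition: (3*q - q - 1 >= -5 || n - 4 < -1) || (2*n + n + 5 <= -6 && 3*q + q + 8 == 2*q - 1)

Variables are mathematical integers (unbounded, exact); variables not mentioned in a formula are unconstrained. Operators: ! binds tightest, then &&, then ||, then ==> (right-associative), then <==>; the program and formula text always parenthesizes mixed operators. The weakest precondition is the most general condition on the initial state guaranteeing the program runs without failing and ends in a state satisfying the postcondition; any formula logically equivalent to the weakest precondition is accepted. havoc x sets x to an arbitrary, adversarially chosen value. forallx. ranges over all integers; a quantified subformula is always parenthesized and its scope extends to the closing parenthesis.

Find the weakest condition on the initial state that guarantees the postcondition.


Working backward. After the program, the postcondition (3*q - q - 1 >= -5 || n - 4 < -1) || (2*n + n + 5 <= -6 && 3*q + q + 8 == 2*q - 1) must hold; in canonical form it is 2*q >= -4 || n < 3 || (3*n <= -11 && 2*q == -9).
Before n := n + n + 4: 2*q >= -4 || 2*n < -1 || (6*n <= -23 && 2*q == -9)
Before q := q + 1: 2*q >= -6 || 2*n < -1 || (6*n <= -23 && 2*q == -11)
Before q := q + 5: 2*q >= -16 || 2*n < -1 || (6*n <= -23 && 2*q == -21)
Before havoc n: forall n_1. (2*q >= -16 || 2*n_1 < -1 || (6*n_1 <= -23 && 2*q == -21))
Answer: WP = forall n_1. (2*q >= -16 || 2*n_1 < -1 || (6*n_1 <= -23 && 2*q == -21))


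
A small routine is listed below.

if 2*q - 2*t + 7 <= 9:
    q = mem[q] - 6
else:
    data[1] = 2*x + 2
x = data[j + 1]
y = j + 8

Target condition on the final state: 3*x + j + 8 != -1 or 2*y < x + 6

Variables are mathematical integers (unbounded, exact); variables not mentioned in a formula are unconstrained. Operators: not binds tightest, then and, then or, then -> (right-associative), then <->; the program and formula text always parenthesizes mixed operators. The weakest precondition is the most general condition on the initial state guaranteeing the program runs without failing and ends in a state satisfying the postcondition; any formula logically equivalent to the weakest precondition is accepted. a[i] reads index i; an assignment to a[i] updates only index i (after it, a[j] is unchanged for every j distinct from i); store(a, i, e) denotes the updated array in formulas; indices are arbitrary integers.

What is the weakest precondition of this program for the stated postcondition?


Working backward. After the program, the postcondition 3*x + j + 8 != -1 or 2*y < x + 6 must hold; in canonical form it is j + 3*x != -9 or 2*y < x + 6.
Before y := j + 8: j + 3*x != -9 or 2*j < x - 10
Before x := data[j + 1]: 3*data[j + 1] + j != -9 or 2*j < data[j + 1] - 10
Then branch requires 3*data[j + 1] + j != -9 or 2*j < data[j + 1] - 10; else branch requires 3*store(data, 1, 2*x + 2)[j + 1] + j != -9 or 2*j < store(data, 1, 2*x + 2)[j + 1] - 10.
Before the if: (2*q <= 2*t + 2 -> (3*data[j + 1] + j != -9 or 2*j < data[j + 1] - 10)) and ((not (2*q <= 2*t + 2)) -> (3*store(data, 1, 2*x + 2)[j + 1] + j != -9 or 2*j < store(data, 1, 2*x + 2)[j + 1] - 10))
Answer: WP = (2*q <= 2*t + 2 -> (3*data[j + 1] + j != -9 or 2*j < data[j + 1] - 10)) and ((not (2*q <= 2*t + 2)) -> (3*store(data, 1, 2*x + 2)[j + 1] + j != -9 or 2*j < store(data, 1, 2*x + 2)[j + 1] - 10))


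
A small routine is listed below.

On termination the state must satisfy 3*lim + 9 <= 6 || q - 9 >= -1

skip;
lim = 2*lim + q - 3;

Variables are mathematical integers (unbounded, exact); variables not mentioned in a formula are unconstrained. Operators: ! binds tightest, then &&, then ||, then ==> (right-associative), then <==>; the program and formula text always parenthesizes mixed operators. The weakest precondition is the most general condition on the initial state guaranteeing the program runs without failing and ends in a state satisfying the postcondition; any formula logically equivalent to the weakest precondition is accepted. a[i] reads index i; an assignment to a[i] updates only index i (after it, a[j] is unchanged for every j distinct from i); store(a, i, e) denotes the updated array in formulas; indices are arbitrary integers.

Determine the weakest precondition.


Working backward. After the program, the postcondition 3*lim + 9 <= 6 || q - 9 >= -1 must hold; in canonical form it is 3*lim <= -3 || q >= 8.
Before lim := 2*lim + q - 3: 6*lim + 3*q <= 6 || q >= 8
Before skip: 6*lim + 3*q <= 6 || q >= 8
Answer: WP = 6*lim + 3*q <= 6 || q >= 8


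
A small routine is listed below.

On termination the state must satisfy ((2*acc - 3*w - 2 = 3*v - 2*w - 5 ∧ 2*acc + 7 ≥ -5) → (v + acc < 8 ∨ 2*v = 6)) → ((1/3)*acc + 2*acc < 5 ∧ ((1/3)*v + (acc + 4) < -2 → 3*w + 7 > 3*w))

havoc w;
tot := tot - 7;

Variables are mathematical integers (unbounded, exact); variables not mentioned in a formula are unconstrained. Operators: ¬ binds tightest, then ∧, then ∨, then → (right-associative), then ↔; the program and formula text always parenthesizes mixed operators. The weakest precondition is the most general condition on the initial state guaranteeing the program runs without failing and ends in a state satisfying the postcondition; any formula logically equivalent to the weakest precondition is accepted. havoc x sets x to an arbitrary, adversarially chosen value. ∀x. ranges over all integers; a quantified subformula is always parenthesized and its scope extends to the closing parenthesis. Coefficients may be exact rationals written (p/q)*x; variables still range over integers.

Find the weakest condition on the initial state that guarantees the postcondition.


Working backward. After the program, the postcondition ((2*acc - 3*w - 2 = 3*v - 2*w - 5 ∧ 2*acc + 7 ≥ -5) → (v + acc < 8 ∨ 2*v = 6)) → ((1/3)*acc + 2*acc < 5 ∧ ((1/3)*v + (acc + 4) < -2 → 3*w + 7 > 3*w)) must hold; in canonical form it is ((2*acc = 3*v + w - 3 ∧ 2*acc ≥ -12) → (acc + v < 8 ∨ 2*v = 6)) → (7/3)*acc < 5.
Before tot := tot - 7: ((2*acc = 3*v + w - 3 ∧ 2*acc ≥ -12) → (acc + v < 8 ∨ 2*v = 6)) → (7/3)*acc < 5
Before havoc w: ∀w_1. (((2*acc = 3*v + w_1 - 3 ∧ 2*acc ≥ -12) → (acc + v < 8 ∨ 2*v = 6)) → (7/3)*acc < 5)
Answer: WP = ∀w_1. (((2*acc = 3*v + w_1 - 3 ∧ 2*acc ≥ -12) → (acc + v < 8 ∨ 2*v = 6)) → (7/3)*acc < 5)


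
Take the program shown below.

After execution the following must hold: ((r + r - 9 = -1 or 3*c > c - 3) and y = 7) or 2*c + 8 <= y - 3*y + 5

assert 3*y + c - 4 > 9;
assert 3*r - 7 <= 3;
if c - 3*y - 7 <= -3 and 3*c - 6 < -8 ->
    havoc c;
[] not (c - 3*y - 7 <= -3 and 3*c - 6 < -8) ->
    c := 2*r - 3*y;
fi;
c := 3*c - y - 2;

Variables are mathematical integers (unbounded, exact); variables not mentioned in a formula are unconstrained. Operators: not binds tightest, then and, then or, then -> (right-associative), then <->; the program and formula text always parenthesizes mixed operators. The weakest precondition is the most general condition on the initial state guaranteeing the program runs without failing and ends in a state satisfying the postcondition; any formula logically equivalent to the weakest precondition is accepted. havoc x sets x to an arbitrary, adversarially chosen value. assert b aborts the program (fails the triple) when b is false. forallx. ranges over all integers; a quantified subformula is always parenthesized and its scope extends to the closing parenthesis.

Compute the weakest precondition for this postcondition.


Working backward. After the program, the postcondition ((r + r - 9 = -1 or 3*c > c - 3) and y = 7) or 2*c + 8 <= y - 3*y + 5 must hold; in canonical form it is ((2*r = 8 or 2*c > -3) and y = 7) or 2*c + 2*y <= -3.
Before c := 3*c - y - 2: ((2*r = 8 or 6*c > 2*y + 1) and y = 7) or 6*c <= 1
Then branch requires forall c_1. (((2*r = 8 or 6*c_1 > 2*y + 1) and y = 7) or 6*c_1 <= 1); else branch requires ((2*r = 8 or 12*r > 20*y + 1) and y = 7) or 12*r <= 18*y + 1.
Before the if: ((c <= 3*y + 4 and 3*c < -2) -> (forall c_1. (((2*r = 8 or 6*c_1 > 2*y + 1) and y = 7) or 6*c_1 <= 1))) and ((not (c <= 3*y + 4 and 3*c < -2)) -> (((2*r = 8 or 12*r > 20*y + 1) and y = 7) or 12*r <= 18*y + 1))
Before assert 3*r - 7 <= 3: 3*r <= 10 and ((c <= 3*y + 4 and 3*c < -2) -> (forall c_1. (((2*r = 8 or 6*c_1 > 2*y + 1) and y = 7) or 6*c_1 <= 1))) and ((not (c <= 3*y + 4 and 3*c < -2)) -> (((2*r = 8 or 12*r > 20*y + 1) and y = 7) or 12*r <= 18*y + 1))
Before assert 3*y + c - 4 > 9: c + 3*y > 13 and 3*r <= 10 and ((c <= 3*y + 4 and 3*c < -2) -> (forall c_1. (((2*r = 8 or 6*c_1 > 2*y + 1) and y = 7) or 6*c_1 <= 1))) and ((not (c <= 3*y + 4 and 3*c < -2)) -> (((2*r = 8 or 12*r > 20*y + 1) and y = 7) or 12*r <= 18*y + 1))
Answer: WP = c + 3*y > 13 and 3*r <= 10 and ((c <= 3*y + 4 and 3*c < -2) -> (forall c_1. (((2*r = 8 or 6*c_1 > 2*y + 1) and y = 7) or 6*c_1 <= 1))) and ((not (c <= 3*y + 4 and 3*c < -2)) -> (((2*r = 8 or 12*r > 20*y + 1) and y = 7) or 12*r <= 18*y + 1))


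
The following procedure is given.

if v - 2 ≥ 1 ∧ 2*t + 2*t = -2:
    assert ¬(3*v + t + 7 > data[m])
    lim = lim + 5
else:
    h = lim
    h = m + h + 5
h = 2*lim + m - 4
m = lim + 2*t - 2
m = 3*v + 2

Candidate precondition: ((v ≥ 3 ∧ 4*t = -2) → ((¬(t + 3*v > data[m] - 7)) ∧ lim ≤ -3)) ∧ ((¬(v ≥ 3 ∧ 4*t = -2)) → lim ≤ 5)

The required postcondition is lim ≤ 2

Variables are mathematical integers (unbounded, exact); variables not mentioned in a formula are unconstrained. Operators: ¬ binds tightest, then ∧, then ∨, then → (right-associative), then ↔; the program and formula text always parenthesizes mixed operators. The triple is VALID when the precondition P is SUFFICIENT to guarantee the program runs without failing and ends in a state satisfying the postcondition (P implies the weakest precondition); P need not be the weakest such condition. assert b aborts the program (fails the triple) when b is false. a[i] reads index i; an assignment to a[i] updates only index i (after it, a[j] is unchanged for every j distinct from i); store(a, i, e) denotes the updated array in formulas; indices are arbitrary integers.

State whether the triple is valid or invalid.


Working backward. After the program, lim ≤ 2 must hold.
Before m := 3*v + 2: lim ≤ 2
Before m := lim + 2*t - 2: lim ≤ 2
Before h := 2*lim + m - 4: lim ≤ 2
Then branch requires (¬(t + 3*v > data[m] - 7)) ∧ lim ≤ -3; else branch requires lim ≤ 2.
Before the if: ((v ≥ 3 ∧ 4*t = -2) → ((¬(t + 3*v > data[m] - 7)) ∧ lim ≤ -3)) ∧ ((¬(v ≥ 3 ∧ 4*t = -2)) → lim ≤ 2)
The weakest precondition is ((v ≥ 3 ∧ 4*t = -2) → ((¬(t + 3*v > data[m] - 7)) ∧ lim ≤ -3)) ∧ ((¬(v ≥ 3 ∧ 4*t = -2)) → lim ≤ 2).
Check whether ((v ≥ 3 ∧ 4*t = -2) → ((¬(t + 3*v > data[m] - 7)) ∧ lim ≤ -3)) ∧ ((¬(v ≥ 3 ∧ 4*t = -2)) → lim ≤ 5) implies it.
Countermodel: at the initial state data = {[0] = 0, elsewhere 0}, lim = 3, m = 0, t = 0, v = 0, the precondition holds but the weakest precondition fails.
Answer: invalid


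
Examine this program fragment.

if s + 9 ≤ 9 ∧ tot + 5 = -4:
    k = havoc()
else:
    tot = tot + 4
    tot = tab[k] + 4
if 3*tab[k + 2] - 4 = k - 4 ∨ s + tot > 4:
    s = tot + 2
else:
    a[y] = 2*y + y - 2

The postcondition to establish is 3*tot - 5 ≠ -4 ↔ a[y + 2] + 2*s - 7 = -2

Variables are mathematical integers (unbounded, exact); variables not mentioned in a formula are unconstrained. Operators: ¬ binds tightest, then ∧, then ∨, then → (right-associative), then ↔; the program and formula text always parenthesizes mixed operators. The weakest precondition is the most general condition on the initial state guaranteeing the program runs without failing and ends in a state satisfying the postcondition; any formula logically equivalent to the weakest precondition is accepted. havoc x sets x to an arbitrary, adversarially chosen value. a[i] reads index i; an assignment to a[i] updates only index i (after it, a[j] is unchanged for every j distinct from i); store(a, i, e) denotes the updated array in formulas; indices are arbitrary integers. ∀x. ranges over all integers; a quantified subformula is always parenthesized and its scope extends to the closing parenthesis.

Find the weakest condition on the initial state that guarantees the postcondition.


Working backward. After the program, the postcondition 3*tot - 5 ≠ -4 ↔ a[y + 2] + 2*s - 7 = -2 must hold; in canonical form it is 3*tot ≠ 1 ↔ a[y + 2] + 2*s = 5.
Then branch requires 3*tot ≠ 1 ↔ a[y + 2] + 2*tot = 1; else branch requires 3*tot ≠ 1 ↔ store(a, y, 3*y - 2)[y + 2] + 2*s = 5.
Before the if: ((3*tab[k + 2] = k ∨ s + tot > 4) → (3*tot ≠ 1 ↔ a[y + 2] + 2*tot = 1)) ∧ ((¬(3*tab[k + 2] = k ∨ s + tot > 4)) → (3*tot ≠ 1 ↔ store(a, y, 3*y - 2)[y + 2] + 2*s = 5))
Then branch requires ∀k_1. (((3*tab[k_1 + 2] = k_1 ∨ s + tot > 4) → (3*tot ≠ 1 ↔ a[y + 2] + 2*tot = 1)) ∧ ((¬(3*tab[k_1 + 2] = k_1 ∨ s + tot > 4)) → (3*tot ≠ 1 ↔ store(a, y, 3*y - 2)[y + 2] + 2*s = 5))); else branch requires ((3*tab[k + 2] = k ∨ tab[k] + s > 0) → (3*tab[k] ≠ -11 ↔ a[y + 2] + 2*tab[k] = -7)) ∧ ((¬(3*tab[k + 2] = k ∨ tab[k] + s > 0)) → (3*tab[k] ≠ -11 ↔ store(a, y, 3*y - 2)[y + 2] + 2*s = 5)).
Before the if: ((s ≤ 0 ∧ tot = -9) → (∀k_1. (((3*tab[k_1 + 2] = k_1 ∨ s + tot > 4) → (3*tot ≠ 1 ↔ a[y + 2] + 2*tot = 1)) ∧ ((¬(3*tab[k_1 + 2] = k_1 ∨ s + tot > 4)) → (3*tot ≠ 1 ↔ store(a, y, 3*y - 2)[y + 2] + 2*s = 5))))) ∧ ((¬(s ≤ 0 ∧ tot = -9)) → (((3*tab[k + 2] = k ∨ tab[k] + s > 0) → (3*tab[k] ≠ -11 ↔ a[y + 2] + 2*tab[k] = -7)) ∧ ((¬(3*tab[k + 2] = k ∨ tab[k] + s > 0)) → (3*tab[k] ≠ -11 ↔ store(a, y, 3*y - 2)[y + 2] + 2*s = 5))))
Answer: WP = ((s ≤ 0 ∧ tot = -9) → (∀k_1. (((3*tab[k_1 + 2] = k_1 ∨ s + tot > 4) → (3*tot ≠ 1 ↔ a[y + 2] + 2*tot = 1)) ∧ ((¬(3*tab[k_1 + 2] = k_1 ∨ s + tot > 4)) → (3*tot ≠ 1 ↔ store(a, y, 3*y - 2)[y + 2] + 2*s = 5))))) ∧ ((¬(s ≤ 0 ∧ tot = -9)) → (((3*tab[k + 2] = k ∨ tab[k] + s > 0) → (3*tab[k] ≠ -11 ↔ a[y + 2] + 2*tab[k] = -7)) ∧ ((¬(3*tab[k + 2] = k ∨ tab[k] + s > 0)) → (3*tab[k] ≠ -11 ↔ store(a, y, 3*y - 2)[y + 2] + 2*s = 5))))


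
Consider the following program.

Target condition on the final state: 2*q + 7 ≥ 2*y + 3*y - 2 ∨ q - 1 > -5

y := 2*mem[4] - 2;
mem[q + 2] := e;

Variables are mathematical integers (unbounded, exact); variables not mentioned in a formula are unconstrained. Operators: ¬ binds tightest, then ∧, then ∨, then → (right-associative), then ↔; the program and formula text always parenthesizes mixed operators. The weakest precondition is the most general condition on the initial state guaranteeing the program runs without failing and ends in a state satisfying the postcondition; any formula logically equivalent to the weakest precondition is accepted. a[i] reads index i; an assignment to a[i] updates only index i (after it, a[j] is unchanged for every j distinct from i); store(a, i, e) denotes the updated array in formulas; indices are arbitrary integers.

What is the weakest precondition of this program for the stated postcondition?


Working backward. After the program, the postcondition 2*q + 7 ≥ 2*y + 3*y - 2 ∨ q - 1 > -5 must hold; in canonical form it is 2*q ≥ 5*y - 9 ∨ q > -4.
Before mem[q + 2] := e: 2*q ≥ 5*y - 9 ∨ q > -4
Before y := 2*mem[4] - 2: 2*q ≥ 10*mem[4] - 19 ∨ q > -4
Answer: WP = 2*q ≥ 10*mem[4] - 19 ∨ q > -4


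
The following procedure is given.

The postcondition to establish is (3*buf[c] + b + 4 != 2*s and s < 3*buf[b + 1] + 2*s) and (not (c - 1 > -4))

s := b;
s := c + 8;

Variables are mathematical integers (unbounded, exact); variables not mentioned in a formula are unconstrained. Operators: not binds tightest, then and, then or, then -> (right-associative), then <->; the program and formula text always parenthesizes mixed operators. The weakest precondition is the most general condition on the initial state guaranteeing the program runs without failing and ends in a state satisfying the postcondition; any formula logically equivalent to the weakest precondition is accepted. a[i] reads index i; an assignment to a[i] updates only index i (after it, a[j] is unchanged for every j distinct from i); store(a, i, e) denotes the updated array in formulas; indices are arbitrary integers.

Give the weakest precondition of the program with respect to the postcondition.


Working backward. After the program, the postcondition (3*buf[c] + b + 4 != 2*s and s < 3*buf[b + 1] + 2*s) and (not (c - 1 > -4)) must hold; in canonical form it is 3*buf[c] + b != 2*s - 4 and 3*buf[b + 1] + s > 0 and (not (c > -3)).
Before s := c + 8: 3*buf[c] + b != 2*c + 12 and 3*buf[b + 1] + c > -8 and (not (c > -3))
Before s := b: 3*buf[c] + b != 2*c + 12 and 3*buf[b + 1] + c > -8 and (not (c > -3))
Answer: WP = 3*buf[c] + b != 2*c + 12 and 3*buf[b + 1] + c > -8 and (not (c > -3))


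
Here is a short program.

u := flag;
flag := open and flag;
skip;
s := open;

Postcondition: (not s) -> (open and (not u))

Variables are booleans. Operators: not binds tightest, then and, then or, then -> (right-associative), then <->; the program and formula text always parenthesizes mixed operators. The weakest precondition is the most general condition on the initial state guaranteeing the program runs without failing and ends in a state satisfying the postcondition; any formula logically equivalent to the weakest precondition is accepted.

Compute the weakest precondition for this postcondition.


Working backward. After the program, (not s) -> (open and (not u)) must hold.
Before s := open: (not open) -> (open and (not u))
Before skip: (not open) -> (open and (not u))
Before flag := open and flag: (not open) -> (open and (not u))
Before u := flag: (not open) -> (open and (not flag))
Answer: WP = (not open) -> (open and (not flag))


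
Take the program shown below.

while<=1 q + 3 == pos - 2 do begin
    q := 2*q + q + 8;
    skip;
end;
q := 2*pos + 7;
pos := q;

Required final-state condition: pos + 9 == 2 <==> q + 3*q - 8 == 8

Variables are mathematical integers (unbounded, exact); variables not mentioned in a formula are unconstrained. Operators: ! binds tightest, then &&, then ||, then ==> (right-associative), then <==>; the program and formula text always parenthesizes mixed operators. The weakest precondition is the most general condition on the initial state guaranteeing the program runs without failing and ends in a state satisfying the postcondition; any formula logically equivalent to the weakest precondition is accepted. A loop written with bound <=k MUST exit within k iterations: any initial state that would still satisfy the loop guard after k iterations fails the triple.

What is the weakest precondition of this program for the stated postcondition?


Working backward. After the program, the postcondition pos + 9 == 2 <==> q + 3*q - 8 == 8 must hold; in canonical form it is pos == -7 <==> 4*q == 16.
Before pos := q: q == -7 <==> 4*q == 16
Before q := 2*pos + 7: 2*pos == -14 <==> 8*pos == -12
Before the loop (bound <=1), unroll the exhaustion recursion (WP_0 = exit-now case; WP_j = one more guarded iteration, up to j = 1):
  WP_0: (!(q == pos - 5)) && (2*pos == -14 <==> 8*pos == -12)
  WP_1: (q == pos - 5 ==> ((!(3*q == pos - 13)) && (2*pos == -14 <==> 8*pos == -12))) && ((!(q == pos - 5)) ==> (2*pos == -14 <==> 8*pos == -12))
So before the loop: (q == pos - 5 ==> ((!(3*q == pos - 13)) && (2*pos == -14 <==> 8*pos == -12))) && ((!(q == pos - 5)) ==> (2*pos == -14 <==> 8*pos == -12))
Answer: WP = (q == pos - 5 ==> ((!(3*q == pos - 13)) && (2*pos == -14 <==> 8*pos == -12))) && ((!(q == pos - 5)) ==> (2*pos == -14 <==> 8*pos == -12))


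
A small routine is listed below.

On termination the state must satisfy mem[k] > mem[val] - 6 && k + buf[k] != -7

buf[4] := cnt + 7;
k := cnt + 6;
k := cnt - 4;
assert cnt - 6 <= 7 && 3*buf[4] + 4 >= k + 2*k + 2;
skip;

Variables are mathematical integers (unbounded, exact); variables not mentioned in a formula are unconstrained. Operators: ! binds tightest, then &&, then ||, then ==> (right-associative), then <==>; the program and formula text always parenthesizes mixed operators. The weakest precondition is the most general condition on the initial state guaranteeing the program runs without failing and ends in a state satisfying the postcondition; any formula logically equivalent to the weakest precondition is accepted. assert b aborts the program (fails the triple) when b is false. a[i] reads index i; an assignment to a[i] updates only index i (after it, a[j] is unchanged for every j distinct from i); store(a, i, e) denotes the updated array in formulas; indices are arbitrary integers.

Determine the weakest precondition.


Working backward. After the program, the postcondition mem[k] > mem[val] - 6 && k + buf[k] != -7 must hold; in canonical form it is mem[k] > mem[val] - 6 && buf[k] + k != -7.
Before skip: mem[k] > mem[val] - 6 && buf[k] + k != -7
Before assert cnt - 6 <= 7 && 3*buf[4] + 4 >= k + 2*k + 2: cnt <= 13 && 3*buf[4] >= 3*k - 2 && mem[k] > mem[val] - 6 && buf[k] + k != -7
Before k := cnt - 4: cnt <= 13 && 3*buf[4] >= 3*cnt - 14 && mem[cnt - 4] > mem[val] - 6 && buf[cnt - 4] + cnt != -3
Before k := cnt + 6: cnt <= 13 && 3*buf[4] >= 3*cnt - 14 && mem[cnt - 4] > mem[val] - 6 && buf[cnt - 4] + cnt != -3
Before buf[4] := cnt + 7: cnt <= 13 && mem[cnt - 4] > mem[val] - 6 && store(buf, 4, cnt + 7)[cnt - 4] + cnt != -3
Answer: WP = cnt <= 13 && mem[cnt - 4] > mem[val] - 6 && store(buf, 4, cnt + 7)[cnt - 4] + cnt != -3


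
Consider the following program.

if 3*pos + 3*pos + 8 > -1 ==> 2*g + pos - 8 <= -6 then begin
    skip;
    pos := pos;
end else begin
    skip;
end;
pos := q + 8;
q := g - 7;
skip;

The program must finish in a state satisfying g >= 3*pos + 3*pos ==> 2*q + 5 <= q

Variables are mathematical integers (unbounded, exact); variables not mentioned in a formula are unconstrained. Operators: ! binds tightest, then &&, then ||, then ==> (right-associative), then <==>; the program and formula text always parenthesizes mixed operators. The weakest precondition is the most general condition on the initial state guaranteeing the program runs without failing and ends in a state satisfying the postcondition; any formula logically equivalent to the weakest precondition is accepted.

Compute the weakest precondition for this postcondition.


Working backward. After the program, the postcondition g >= 3*pos + 3*pos ==> 2*q + 5 <= q must hold; in canonical form it is g >= 6*pos ==> q <= -5.
Before skip: g >= 6*pos ==> q <= -5
Before q := g - 7: g >= 6*pos ==> g <= 2
Before pos := q + 8: g >= 6*q + 48 ==> g <= 2
Then branch requires g >= 6*q + 48 ==> g <= 2; else branch requires g >= 6*q + 48 ==> g <= 2.
Before the if: ((6*pos > -9 ==> 2*g + pos <= 2) ==> (g >= 6*q + 48 ==> g <= 2)) && ((!(6*pos > -9 ==> 2*g + pos <= 2)) ==> (g >= 6*q + 48 ==> g <= 2))
Answer: WP = ((6*pos > -9 ==> 2*g + pos <= 2) ==> (g >= 6*q + 48 ==> g <= 2)) && ((!(6*pos > -9 ==> 2*g + pos <= 2)) ==> (g >= 6*q + 48 ==> g <= 2))


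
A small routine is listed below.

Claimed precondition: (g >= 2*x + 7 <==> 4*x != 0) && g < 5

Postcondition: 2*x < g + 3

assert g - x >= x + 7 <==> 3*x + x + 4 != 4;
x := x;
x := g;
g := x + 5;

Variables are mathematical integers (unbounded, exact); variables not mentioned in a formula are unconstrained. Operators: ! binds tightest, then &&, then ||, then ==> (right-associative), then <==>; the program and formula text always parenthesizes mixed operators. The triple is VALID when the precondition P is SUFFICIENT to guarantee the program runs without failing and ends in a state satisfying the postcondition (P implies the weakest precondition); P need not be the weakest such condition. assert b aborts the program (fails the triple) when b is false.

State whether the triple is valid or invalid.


Working backward. After the program, 2*x < g + 3 must hold.
Before g := x + 5: x < 8
Before x := g: g < 8
Before x := x: g < 8
Before assert g - x >= x + 7 <==> 3*x + x + 4 != 4: (g >= 2*x + 7 <==> 4*x != 0) && g < 8
The weakest precondition is (g >= 2*x + 7 <==> 4*x != 0) && g < 8.
Check whether (g >= 2*x + 7 <==> 4*x != 0) && g < 5 implies it.
Every state satisfying the precondition satisfies the weakest precondition: the implication holds.
Answer: valid
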